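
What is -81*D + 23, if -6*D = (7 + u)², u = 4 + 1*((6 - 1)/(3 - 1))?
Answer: 19867/8 ≈ 2483.4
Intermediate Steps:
u = 13/2 (u = 4 + 1*(5/2) = 4 + 5/2 = 13/2 ≈ 6.5000)
D = -243/8 (D = -(7 + 13/2)²/6 = -(27/2)²/6 = -⅙*729/4 = -243/8 ≈ -30.375)
-81*D + 23 = -81*(-243/8) + 23 = 19683/8 + 23 = 19867/8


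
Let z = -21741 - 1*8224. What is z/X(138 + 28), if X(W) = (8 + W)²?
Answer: -29965/30276 ≈ -0.98973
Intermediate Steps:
z = -29965 (z = -21741 - 8224 = -29965)
z/X(138 + 28) = -29965/(8 + (138 + 28))² = -29965/(8 + 166)² = -29965/(174²) = -29965/30276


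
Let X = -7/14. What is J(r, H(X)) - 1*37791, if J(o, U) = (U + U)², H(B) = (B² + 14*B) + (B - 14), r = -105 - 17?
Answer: -143939/4 ≈ -35985.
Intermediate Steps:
X = -½ (X = -7*1/14 = -½ ≈ -0.50000)
r = -122
H(B) = -14 + B² + 15*B (H(B) = (B² + 14*B) + (-14 + B) = -14 + B² + 15*B)
J(o, U) = 4*U² (J(o, U) = (2*U)² = 4*U²)
J(r, H(X)) - 1*37791 = 4*(-14 + (-½)² + 15*(-½))² - 1*37791 = 4*(-14 + ¼ - 15/2)² - 37791 = 4*(-85/4)² - 37791 = 4*(7225/16) - 37791 = 7225/4 - 37791 = -143939/4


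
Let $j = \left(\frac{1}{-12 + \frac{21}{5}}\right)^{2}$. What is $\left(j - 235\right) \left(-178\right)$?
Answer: $\frac{63618980}{1521} \approx 41827.0$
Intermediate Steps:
$j = \frac{25}{1521}$ ($j = \left(\frac{1}{-12 + 21 \cdot \frac{1}{5}}\right)^{2} = \left(\frac{1}{-12 + \frac{21}{5}}\right)^{2} = \left(\frac{1}{- \frac{39}{5}}\right)^{2} = \left(- \frac{5}{39}\right)^{2} = \frac{25}{1521} \approx 0.016437$)
$\left(j - 235\right) \left(-178\right) = \left(\frac{25}{1521} - 235\right) \left(-178\right) = \left(- \frac{357410}{1521}\right) \left(-178\right) = \frac{63618980}{1521}$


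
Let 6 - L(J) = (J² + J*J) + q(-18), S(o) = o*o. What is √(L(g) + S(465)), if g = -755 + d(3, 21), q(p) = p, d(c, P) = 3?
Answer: I*√914759 ≈ 956.43*I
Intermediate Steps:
S(o) = o²
g = -752 (g = -755 + 3 = -752)
L(J) = 24 - 2*J² (L(J) = 6 - ((J² + J*J) - 18) = 6 - ((J² + J²) - 18) = 6 - (2*J² - 18) = 6 - (-18 + 2*J²) = 6 + (18 - 2*J²) = 24 - 2*J²)
√(L(g) + S(465)) = √((24 - 2*(-752)²) + 465²) = √((24 - 2*565504) + 216225) = √((24 - 1131008) + 216225) = √(-1130984 + 216225) = √(-914759) = I*√914759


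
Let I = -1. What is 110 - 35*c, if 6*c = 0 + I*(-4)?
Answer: 260/3 ≈ 86.667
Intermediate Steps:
c = ⅔ (c = (0 - 1*(-4))/6 = (0 + 4)/6 = (⅙)*4 = ⅔ ≈ 0.66667)
110 - 35*c = 110 - 35*⅔ = 110 - 70/3 = 260/3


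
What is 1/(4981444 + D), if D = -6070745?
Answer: -1/1089301 ≈ -9.1802e-7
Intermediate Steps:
1/(4981444 + D) = 1/(4981444 - 6070745) = 1/(-1089301) = -1/1089301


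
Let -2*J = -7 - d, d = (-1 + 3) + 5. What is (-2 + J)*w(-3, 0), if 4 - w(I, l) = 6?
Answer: -10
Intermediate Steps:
w(I, l) = -2 (w(I, l) = 4 - 1*6 = 4 - 6 = -2)
d = 7 (d = 2 + 5 = 7)
J = 7 (J = -(-7 - 1*7)/2 = -(-7 - 7)/2 = -½*(-14) = 7)
(-2 + J)*w(-3, 0) = (-2 + 7)*(-2) = 5*(-2) = -10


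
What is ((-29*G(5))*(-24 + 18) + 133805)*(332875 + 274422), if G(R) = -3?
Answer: 80942366051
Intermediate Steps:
((-29*G(5))*(-24 + 18) + 133805)*(332875 + 274422) = ((-29*(-3))*(-24 + 18) + 133805)*(332875 + 274422) = (87*(-6) + 133805)*607297 = (-522 + 133805)*607297 = 133283*607297 = 80942366051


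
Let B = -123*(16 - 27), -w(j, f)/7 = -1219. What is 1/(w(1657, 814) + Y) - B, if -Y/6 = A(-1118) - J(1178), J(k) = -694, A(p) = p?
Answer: -14987180/11077 ≈ -1353.0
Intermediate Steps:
Y = 2544 (Y = -6*(-1118 - 1*(-694)) = -6*(-1118 + 694) = -6*(-424) = 2544)
w(j, f) = 8533 (w(j, f) = -7*(-1219) = 8533)
B = 1353 (B = -123*(-11) = 1353)
1/(w(1657, 814) + Y) - B = 1/(8533 + 2544) - 1*1353 = 1/11077 - 1353 = -14987180/11077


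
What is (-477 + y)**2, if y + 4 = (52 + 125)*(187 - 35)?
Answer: 698174929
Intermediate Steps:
y = 26900 (y = -4 + (52 + 125)*(187 - 35) = -4 + 177*152 = -4 + 26904 = 26900)
(-477 + y)**2 = (-477 + 26900)**2 = 26423**2 = 698174929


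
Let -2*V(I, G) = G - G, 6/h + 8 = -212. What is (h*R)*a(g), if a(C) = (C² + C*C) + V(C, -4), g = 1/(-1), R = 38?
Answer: -114/55 ≈ -2.0727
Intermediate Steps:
h = -3/110 (h = 6/(-8 - 212) = 6/(-220) = 6*(-1/220) = -3/110 ≈ -0.027273)
V(I, G) = 0 (V(I, G) = -(G - G)/2 = -½*0 = 0)
g = -1
a(C) = 2*C² (a(C) = (C² + C*C) + 0 = (C² + C²) + 0 = 2*C² + 0 = 2*C²)
(h*R)*a(g) = (-3/110*38)*(2*(-1)²) = -114/55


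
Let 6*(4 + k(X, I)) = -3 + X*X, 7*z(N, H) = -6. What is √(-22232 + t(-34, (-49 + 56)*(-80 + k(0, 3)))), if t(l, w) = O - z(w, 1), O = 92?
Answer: I*√1084818/7 ≈ 148.79*I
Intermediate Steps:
z(N, H) = -6/7 (z(N, H) = (⅐)*(-6) = -6/7)
k(X, I) = -9/2 + X²/6 (k(X, I) = -4 + (-3 + X*X)/6 = -4 + (-3 + X²)/6 = -4 + (-½ + X²/6) = -9/2 + X²/6)
t(l, w) = 650/7 (t(l, w) = 92 - 1*(-6/7) = 92 + 6/7 = 650/7)
√(-22232 + t(-34, (-49 + 56)*(-80 + k(0, 3)))) = √(-22232 + 650/7) = √(-154974/7) = I*√1084818/7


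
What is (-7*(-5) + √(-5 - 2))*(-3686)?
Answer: -129010 - 3686*I*√7 ≈ -1.2901e+5 - 9752.2*I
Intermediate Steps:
(-7*(-5) + √(-5 - 2))*(-3686) = (35 + √(-7))*(-3686) = (35 + I*√7)*(-3686) = -129010 - 3686*I*√7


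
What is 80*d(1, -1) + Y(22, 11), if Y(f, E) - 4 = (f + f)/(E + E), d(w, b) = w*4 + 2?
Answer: 486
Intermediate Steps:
d(w, b) = 2 + 4*w (d(w, b) = 4*w + 2 = 2 + 4*w)
Y(f, E) = 4 + f/E (Y(f, E) = 4 + (f + f)/(E + E) = 4 + (2*f)/((2*E)) = 4 + (2*f)*(1/(2*E)) = 4 + f/E)
80*d(1, -1) + Y(22, 11) = 80*(2 + 4*1) + (4 + 22/11) = 80*(2 + 4) + (4 + 22*(1/11)) = 80*6 + (4 + 2) = 480 + 6 = 486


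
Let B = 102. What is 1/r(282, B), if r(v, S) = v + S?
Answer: 1/384 ≈ 0.0026042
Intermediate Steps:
r(v, S) = S + v
1/r(282, B) = 1/(102 + 282) = 1/384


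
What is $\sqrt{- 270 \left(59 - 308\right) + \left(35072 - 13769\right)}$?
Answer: $9 \sqrt{1093} \approx 297.54$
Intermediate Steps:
$\sqrt{- 270 \left(59 - 308\right) + \left(35072 - 13769\right)} = \sqrt{\left(-270\right) \left(-249\right) + \left(35072 - 13769\right)} = \sqrt{67230 + 21303} = \sqrt{88533} = 9 \sqrt{1093}$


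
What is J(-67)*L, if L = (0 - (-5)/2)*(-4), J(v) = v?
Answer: 670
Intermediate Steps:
L = -10 (L = (0 - (-5)/2)*(-4) = (0 - 1*(-5/2))*(-4) = (0 + 5/2)*(-4) = (5/2)*(-4) = -10)
J(-67)*L = -67*(-10) = 670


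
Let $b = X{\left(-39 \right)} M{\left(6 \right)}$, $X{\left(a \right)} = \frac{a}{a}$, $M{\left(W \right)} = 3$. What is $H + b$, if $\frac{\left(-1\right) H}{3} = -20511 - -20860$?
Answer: $-1044$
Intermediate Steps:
$H = -1047$ ($H = - 3 \left(-20511 - -20860\right) = - 3 \left(-20511 + 20860\right) = \left(-3\right) 349 = -1047$)
$X{\left(a \right)} = 1$
$b = 3$ ($b = 1 \cdot 3 = 3$)
$H + b = -1047 + 3 = -1044$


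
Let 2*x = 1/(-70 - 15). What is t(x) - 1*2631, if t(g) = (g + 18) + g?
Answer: -222106/85 ≈ -2613.0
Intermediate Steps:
x = -1/170 (x = 1/(2*(-70 - 15)) = (1/2)/(-85) = (1/2)*(-1/85) = -1/170 ≈ -0.0058824)
t(g) = 18 + 2*g (t(g) = (18 + g) + g = 18 + 2*g)
t(x) - 1*2631 = (18 + 2*(-1/170)) - 1*2631 = (18 - 1/85) - 2631 = 1529/85 - 2631 = -222106/85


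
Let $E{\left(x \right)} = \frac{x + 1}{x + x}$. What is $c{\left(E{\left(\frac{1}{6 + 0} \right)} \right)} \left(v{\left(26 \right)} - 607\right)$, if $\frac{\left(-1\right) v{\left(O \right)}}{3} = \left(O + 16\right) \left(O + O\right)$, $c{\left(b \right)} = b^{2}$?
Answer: $- \frac{350791}{4} \approx -87698.0$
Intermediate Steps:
$E{\left(x \right)} = \frac{1 + x}{2 x}$
$v{\left(O \right)} = - 6 O \left(16 + O\right)$ ($v{\left(O \right)} = - 3 \left(O + 16\right) \left(O + O\right) = - 3 \left(16 + O\right) 2 O = - 3 \cdot 2 O \left(16 + O\right) = - 6 O \left(16 + O\right)$)
$c{\left(E{\left(\frac{1}{6 + 0} \right)} \right)} \left(v{\left(26 \right)} - 607\right) = \left(\frac{1 + \frac{1}{6 + 0}}{2 \frac{1}{6 + 0}}\right)^{2} \left(\left(-6\right) 26 \left(16 + 26\right) - 607\right) = \left(\frac{1 + \frac{1}{6}}{2 \cdot \frac{1}{6}}\right)^{2} \left(\left(-6\right) 26 \cdot 42 - 607\right) = \left(\frac{\frac{1}{\frac{1}{6}} \left(1 + \frac{1}{6}\right)}{2}\right)^{2} \left(-6552 - 607\right) = \left(\frac{1}{2} \cdot 6 \cdot \frac{7}{6}\right)^{2} \left(-7159\right) = \left(\frac{7}{2}\right)^{2} \left(-7159\right) = \frac{49}{4} \left(-7159\right) = - \frac{350791}{4}$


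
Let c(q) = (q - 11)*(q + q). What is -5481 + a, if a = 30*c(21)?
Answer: 7119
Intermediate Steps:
c(q) = 2*q*(-11 + q) (c(q) = (-11 + q)*(2*q) = 2*q*(-11 + q))
a = 12600 (a = 30*(2*21*(-11 + 21)) = 30*(2*21*10) = 30*420 = 12600)
-5481 + a = -5481 + 12600 = 7119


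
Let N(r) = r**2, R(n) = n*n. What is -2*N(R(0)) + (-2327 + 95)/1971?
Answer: -248/219 ≈ -1.1324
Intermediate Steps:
R(n) = n**2
-2*N(R(0)) + (-2327 + 95)/1971 = -2*(0**2)**2 + (-2327 + 95)/1971 = -2*0**2 - 2232*1/1971 = -2*0 - 248/219 = 0 - 248/219 = -248/219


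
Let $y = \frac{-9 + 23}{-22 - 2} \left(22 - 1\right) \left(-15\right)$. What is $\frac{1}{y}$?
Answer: $\frac{4}{735} \approx 0.0054422$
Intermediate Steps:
$y = \frac{735}{4}$ ($y = \frac{14}{-24} \left(22 - 1\right) \left(-15\right) = 14 \left(- \frac{1}{24}\right) 21 \left(-15\right) = \left(- \frac{7}{12}\right) 21 \left(-15\right) = \left(- \frac{49}{4}\right) \left(-15\right) = \frac{735}{4} \approx 183.75$)
$\frac{1}{y} = \frac{1}{\frac{735}{4}} = \frac{4}{735}$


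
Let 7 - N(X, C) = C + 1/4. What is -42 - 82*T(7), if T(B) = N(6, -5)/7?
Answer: -2515/14 ≈ -179.64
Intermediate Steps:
N(X, C) = 27/4 - C (N(X, C) = 7 - (C + 1/4) = 7 - (C + ¼) = 7 - (¼ + C) = 7 + (-¼ - C) = 27/4 - C)
T(B) = 47/28 (T(B) = (27/4 - 1*(-5))/7 = (27/4 + 5)*(⅐) = (47/4)*(⅐) = 47/28)
-42 - 82*T(7) = -42 - 82*47/28 = -42 - 1927/14 = -2515/14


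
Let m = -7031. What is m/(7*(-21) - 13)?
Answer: 7031/160 ≈ 43.944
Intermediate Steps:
m/(7*(-21) - 13) = -7031/(7*(-21) - 13) = -7031/(-147 - 13) = -7031/(-160) = -7031*(-1/160) = 7031/160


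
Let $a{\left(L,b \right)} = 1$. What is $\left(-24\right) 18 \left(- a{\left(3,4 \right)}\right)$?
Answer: $432$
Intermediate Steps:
$\left(-24\right) 18 \left(- a{\left(3,4 \right)}\right) = \left(-24\right) 18 \left(\left(-1\right) 1\right) = \left(-432\right) \left(-1\right) = 432$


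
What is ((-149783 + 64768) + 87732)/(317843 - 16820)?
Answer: 2717/301023 ≈ 0.0090259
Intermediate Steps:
((-149783 + 64768) + 87732)/(317843 - 16820) = (-85015 + 87732)/301023 = 2717*(1/301023) = 2717/301023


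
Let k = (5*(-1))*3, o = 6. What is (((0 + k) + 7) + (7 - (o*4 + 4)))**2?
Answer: 841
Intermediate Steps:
k = -15 (k = -5*3 = -15)
(((0 + k) + 7) + (7 - (o*4 + 4)))**2 = (((0 - 15) + 7) + (7 - (6*4 + 4)))**2 = ((-15 + 7) + (7 - (24 + 4)))**2 = (-8 + (7 - 1*28))**2 = (-8 + (7 - 28))**2 = (-8 - 21)**2 = (-29)**2 = 841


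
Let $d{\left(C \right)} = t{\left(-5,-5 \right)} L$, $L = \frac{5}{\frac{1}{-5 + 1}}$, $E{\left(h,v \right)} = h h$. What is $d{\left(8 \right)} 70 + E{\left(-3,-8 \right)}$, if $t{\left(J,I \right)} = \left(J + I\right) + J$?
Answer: $21009$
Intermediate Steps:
$t{\left(J,I \right)} = I + 2 J$ ($t{\left(J,I \right)} = \left(I + J\right) + J = I + 2 J$)
$E{\left(h,v \right)} = h^{2}$
$L = -20$ ($L = \frac{5}{\frac{1}{-4}} = \frac{5}{- \frac{1}{4}} = 5 \left(-4\right) = -20$)
$d{\left(C \right)} = 300$ ($d{\left(C \right)} = \left(-5 + 2 \left(-5\right)\right) \left(-20\right) = \left(-5 - 10\right) \left(-20\right) = \left(-15\right) \left(-20\right) = 300$)
$d{\left(8 \right)} 70 + E{\left(-3,-8 \right)} = 300 \cdot 70 + \left(-3\right)^{2} = 21000 + 9 = 21009$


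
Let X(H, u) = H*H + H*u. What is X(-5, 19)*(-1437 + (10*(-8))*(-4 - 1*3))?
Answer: 61390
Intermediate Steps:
X(H, u) = H**2 + H*u
X(-5, 19)*(-1437 + (10*(-8))*(-4 - 1*3)) = (-5*(-5 + 19))*(-1437 + (10*(-8))*(-4 - 1*3)) = (-5*14)*(-1437 - 80*(-4 - 3)) = -70*(-1437 - 80*(-7)) = -70*(-1437 + 560) = -70*(-877) = 61390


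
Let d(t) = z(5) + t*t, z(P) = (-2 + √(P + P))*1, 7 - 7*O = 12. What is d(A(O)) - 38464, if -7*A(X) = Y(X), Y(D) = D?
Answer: -92356841/2401 + √10 ≈ -38463.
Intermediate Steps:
O = -5/7 (O = 1 - ⅐*12 = 1 - 12/7 = -5/7 ≈ -0.71429)
A(X) = -X/7
z(P) = -2 + √2*√P (z(P) = (-2 + √(2*P))*1 = (-2 + √2*√P)*1 = -2 + √2*√P)
d(t) = -2 + √10 + t² (d(t) = (-2 + √2*√5) + t*t = (-2 + √10) + t² = -2 + √10 + t²)
d(A(O)) - 38464 = (-2 + √10 + (-⅐*(-5/7))²) - 38464 = (-2 + √10 + (5/49)²) - 38464 = (-2 + √10 + 25/2401) - 38464 = (-4777/2401 + √10) - 38464 = -92356841/2401 + √10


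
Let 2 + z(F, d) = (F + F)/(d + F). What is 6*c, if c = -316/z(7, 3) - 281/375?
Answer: 394438/125 ≈ 3155.5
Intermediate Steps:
z(F, d) = -2 + 2*F/(F + d) (z(F, d) = -2 + (F + F)/(d + F) = -2 + (2*F)/(F + d) = -2 + 2*F/(F + d))
c = 197219/375 (c = -316/((-2*3/(7 + 3))) - 281/375 = -316/((-2*3/10)) - 281*1/375 = -316/((-2*3*⅒)) - 281/375 = -316/(-⅗) - 281/375 = -316*(-5/3) - 281/375 = 1580/3 - 281/375 = 197219/375 ≈ 525.92)
6*c = 6*(197219/375) = 394438/125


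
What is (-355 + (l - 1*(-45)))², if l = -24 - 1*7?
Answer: 116281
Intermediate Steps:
l = -31 (l = -24 - 7 = -31)
(-355 + (l - 1*(-45)))² = (-355 + (-31 - 1*(-45)))² = (-355 + (-31 + 45))² = (-355 + 14)² = (-341)² = 116281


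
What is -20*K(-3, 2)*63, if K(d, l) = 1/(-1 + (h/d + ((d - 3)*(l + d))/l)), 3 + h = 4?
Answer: -756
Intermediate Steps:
h = 1 (h = -3 + 4 = 1)
K(d, l) = 1/(-1 + 1/d + (-3 + d)*(d + l)/l) (K(d, l) = 1/(-1 + (1/d + ((d - 3)*(l + d))/l)) = 1/(-1 + (1/d + ((-3 + d)*(d + l))/l)) = 1/(-1 + (1/d + (-3 + d)*(d + l)/l)) = 1/(-1 + 1/d + (-3 + d)*(d + l)/l))
-20*K(-3, 2)*63 = -(-60)*2/(2 + (-3)³ - 3*(-3)² + 2*(-3)² - 4*(-3)*2)*63 = -(-60)*2/(2 - 27 - 3*9 + 2*9 + 24)*63 = -(-60)*2/(2 - 27 - 27 + 18 + 24)*63 = -(-60)*2/(-10)*63 = -(-60)*2*(-1)/10*63 = -20*⅗*63 = -12*63 = -756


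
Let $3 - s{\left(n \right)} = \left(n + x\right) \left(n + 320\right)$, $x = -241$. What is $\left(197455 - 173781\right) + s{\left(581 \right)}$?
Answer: $-282663$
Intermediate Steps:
$s{\left(n \right)} = 3 - \left(-241 + n\right) \left(320 + n\right)$ ($s{\left(n \right)} = 3 - \left(n - 241\right) \left(n + 320\right) = 3 - \left(-241 + n\right) \left(320 + n\right)$)
$\left(197455 - 173781\right) + s{\left(581 \right)} = \left(197455 - 173781\right) - 306337 = 23674 - 306337 = -282663$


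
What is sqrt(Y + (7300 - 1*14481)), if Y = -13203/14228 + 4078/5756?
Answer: I*sqrt(752571053657086929)/10237046 ≈ 84.742*I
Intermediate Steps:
Y = -4493671/20474092 (Y = -13203*1/14228 + 4078*(1/5756) = -13203/14228 + 2039/2878 = -4493671/20474092 ≈ -0.21948)
sqrt(Y + (7300 - 1*14481)) = sqrt(-4493671/20474092 + (7300 - 1*14481)) = sqrt(-4493671/20474092 + (7300 - 14481)) = sqrt(-4493671/20474092 - 7181) = sqrt(-147028948323/20474092) = I*sqrt(752571053657086929)/10237046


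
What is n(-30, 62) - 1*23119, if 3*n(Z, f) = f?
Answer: -69295/3 ≈ -23098.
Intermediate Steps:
n(Z, f) = f/3
n(-30, 62) - 1*23119 = (⅓)*62 - 1*23119 = 62/3 - 23119 = -69295/3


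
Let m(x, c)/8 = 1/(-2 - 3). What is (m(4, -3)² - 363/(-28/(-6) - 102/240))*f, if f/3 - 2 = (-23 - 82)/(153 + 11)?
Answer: -176686914/521725 ≈ -338.66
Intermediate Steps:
f = 669/164 (f = 6 + 3*((-23 - 82)/(153 + 11)) = 6 + 3*(-105/164) = 6 - 315/164 = 669/164 ≈ 4.0793)
m(x, c) = -8/5 (m(x, c) = 8/(-2 - 3) = 8/(-5) = 8*(-⅕) = -8/5)
(m(4, -3)² - 363/(-28/(-6) - 102/240))*f = ((-8/5)² - 363/(-28/(-6) - 102/240))*(669/164) = (64/25 - 363/(-28*(-⅙) - 102*1/240))*(669/164) = (64/25 - 363/(14/3 - 17/40))*(669/164) = (64/25 - 363/509/120)*(669/164) = (64/25 - 363*120/509)*(669/164) = (64/25 - 43560/509)*(669/164) = -1056424/12725*669/164 = -176686914/521725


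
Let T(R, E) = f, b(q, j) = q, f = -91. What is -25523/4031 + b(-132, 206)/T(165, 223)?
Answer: -1790501/366821 ≈ -4.8811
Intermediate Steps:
T(R, E) = -91
-25523/4031 + b(-132, 206)/T(165, 223) = -25523/4031 - 132/(-91) = -25523*1/4031 - 132*(-1/91) = -25523/4031 + 132/91 = -1790501/366821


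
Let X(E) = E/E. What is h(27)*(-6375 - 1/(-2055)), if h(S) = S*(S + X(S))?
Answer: -3301357248/685 ≈ -4.8195e+6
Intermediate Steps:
X(E) = 1
h(S) = S*(1 + S) (h(S) = S*(S + 1) = S*(1 + S))
h(27)*(-6375 - 1/(-2055)) = (27*(1 + 27))*(-6375 - 1/(-2055)) = (27*28)*(-6375 - 1*(-1/2055)) = 756*(-6375 + 1/2055) = 756*(-13100624/2055) = -3301357248/685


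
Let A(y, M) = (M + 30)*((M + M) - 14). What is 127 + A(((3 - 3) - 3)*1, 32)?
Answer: 3227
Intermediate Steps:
A(y, M) = (-14 + 2*M)*(30 + M) (A(y, M) = (30 + M)*(2*M - 14) = (30 + M)*(-14 + 2*M) = (-14 + 2*M)*(30 + M))
127 + A(((3 - 3) - 3)*1, 32) = 127 + (-420 + 2*32² + 46*32) = 127 + (-420 + 2*1024 + 1472) = 127 + (-420 + 2048 + 1472) = 127 + 3100 = 3227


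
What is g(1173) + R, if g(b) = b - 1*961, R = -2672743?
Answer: -2672531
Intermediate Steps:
g(b) = -961 + b (g(b) = b - 961 = -961 + b)
g(1173) + R = (-961 + 1173) - 2672743 = 212 - 2672743 = -2672531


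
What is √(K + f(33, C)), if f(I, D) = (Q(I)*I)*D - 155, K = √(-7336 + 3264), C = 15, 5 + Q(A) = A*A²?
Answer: √(17786185 + 2*I*√1018) ≈ 4217.4 + 0.e-2*I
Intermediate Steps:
Q(A) = -5 + A³ (Q(A) = -5 + A*A² = -5 + A³)
K = 2*I*√1018 (K = √(-4072) = 2*I*√1018 ≈ 63.812*I)
f(I, D) = -155 + D*I*(-5 + I³) (f(I, D) = ((-5 + I³)*I)*D - 155 = (I*(-5 + I³))*D - 155 = D*I*(-5 + I³) - 155 = -155 + D*I*(-5 + I³))
√(K + f(33, C)) = √(2*I*√1018 + (-155 + 15*33*(-5 + 33³))) = √(2*I*√1018 + (-155 + 15*33*(-5 + 35937))) = √(2*I*√1018 + (-155 + 15*33*35932)) = √(2*I*√1018 + (-155 + 17786340)) = √(2*I*√1018 + 17786185) = √(17786185 + 2*I*√1018)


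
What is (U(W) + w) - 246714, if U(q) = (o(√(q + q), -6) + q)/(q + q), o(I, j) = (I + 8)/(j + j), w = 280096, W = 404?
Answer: 40459589/1212 - √202/4848 ≈ 33383.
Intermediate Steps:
o(I, j) = (8 + I)/(2*j) (o(I, j) = (8 + I)/((2*j)) = (8 + I)*(1/(2*j)) = (8 + I)/(2*j))
U(q) = (-⅔ + q - √2*√q/12)/(2*q) (U(q) = ((½)*(8 + √(q + q))/(-6) + q)/(q + q) = ((½)*(-⅙)*(8 + √(2*q)) + q)/((2*q)) = ((½)*(-⅙)*(8 + √2*√q) + q)*(1/(2*q)) = ((-⅔ - √2*√q/12) + q)*(1/(2*q)) = (-⅔ + q - √2*√q/12)*(1/(2*q)) = (-⅔ + q - √2*√q/12)/(2*q))
(U(W) + w) - 246714 = ((1/24)*(-8 + 12*404 - √2*√404)/404 + 280096) - 246714 = ((1/24)*(1/404)*(-8 + 4848 - √2*2*√101) + 280096) - 246714 = ((1/24)*(1/404)*(-8 + 4848 - 2*√202) + 280096) - 246714 = ((1/24)*(1/404)*(4840 - 2*√202) + 280096) - 246714 = ((605/1212 - √202/4848) + 280096) - 246714 = (339476957/1212 - √202/4848) - 246714 = 40459589/1212 - √202/4848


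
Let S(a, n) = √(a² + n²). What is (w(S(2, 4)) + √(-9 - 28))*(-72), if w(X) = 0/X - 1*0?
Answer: -72*I*√37 ≈ -437.96*I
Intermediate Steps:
w(X) = 0 (w(X) = 0 + 0 = 0)
(w(S(2, 4)) + √(-9 - 28))*(-72) = (0 + √(-9 - 28))*(-72) = (0 + √(-37))*(-72) = (0 + I*√37)*(-72) = (I*√37)*(-72) = -72*I*√37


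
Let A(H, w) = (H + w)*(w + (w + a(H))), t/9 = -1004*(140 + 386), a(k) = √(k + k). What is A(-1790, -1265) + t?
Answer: 2976214 - 6110*I*√895 ≈ 2.9762e+6 - 1.8279e+5*I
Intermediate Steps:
a(k) = √2*√k (a(k) = √(2*k) = √2*√k)
t = -4752936 (t = 9*(-1004*(140 + 386)) = 9*(-1004*526) = 9*(-528104) = -4752936)
A(H, w) = (H + w)*(2*w + √2*√H) (A(H, w) = (H + w)*(w + (w + √2*√H)) = (H + w)*(2*w + √2*√H))
A(-1790, -1265) + t = (2*(-1265)² + √2*(-1790)^(3/2) + 2*(-1790)*(-1265) - 1265*√2*√(-1790)) - 4752936 = (2*1600225 + √2*(-1790*I*√1790) + 4528700 - 1265*√2*I*√1790) - 4752936 = (3200450 - 3580*I*√895 + 4528700 - 2530*I*√895) - 4752936 = (7729150 - 6110*I*√895) - 4752936 = 2976214 - 6110*I*√895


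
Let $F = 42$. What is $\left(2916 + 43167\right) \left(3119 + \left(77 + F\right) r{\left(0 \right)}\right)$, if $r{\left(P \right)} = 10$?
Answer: $198571647$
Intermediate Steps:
$\left(2916 + 43167\right) \left(3119 + \left(77 + F\right) r{\left(0 \right)}\right) = \left(2916 + 43167\right) \left(3119 + \left(77 + 42\right) 10\right) = 46083 \left(3119 + 119 \cdot 10\right) = 46083 \left(3119 + 1190\right) = 46083 \cdot 4309 = 198571647$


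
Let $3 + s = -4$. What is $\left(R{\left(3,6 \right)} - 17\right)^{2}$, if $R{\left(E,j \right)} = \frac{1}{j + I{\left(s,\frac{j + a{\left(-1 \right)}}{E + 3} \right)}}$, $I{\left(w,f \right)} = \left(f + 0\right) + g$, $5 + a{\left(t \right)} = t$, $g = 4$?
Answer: $\frac{28561}{100} \approx 285.61$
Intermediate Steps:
$s = -7$ ($s = -3 - 4 = -7$)
$a{\left(t \right)} = -5 + t$
$I{\left(w,f \right)} = 4 + f$ ($I{\left(w,f \right)} = \left(f + 0\right) + 4 = f + 4 = 4 + f$)
$R{\left(E,j \right)} = \frac{1}{4 + j + \frac{-6 + j}{3 + E}}$ ($R{\left(E,j \right)} = \frac{1}{j + \left(4 + \frac{j - 6}{E + 3}\right)} = \frac{1}{j + \left(4 + \frac{j - 6}{3 + E}\right)} = \frac{1}{j + \left(4 + \frac{-6 + j}{3 + E}\right)} = \frac{1}{4 + j + \frac{-6 + j}{3 + E}}$)
$\left(R{\left(3,6 \right)} - 17\right)^{2} = \left(\frac{3 + 3}{-6 + 6 + \left(3 + 3\right) \left(4 + 6\right)} - 17\right)^{2} = \left(\frac{1}{-6 + 6 + 6 \cdot 10} \cdot 6 - 17\right)^{2} = \left(\frac{1}{-6 + 6 + 60} \cdot 6 - 17\right)^{2} = \left(\frac{1}{60} \cdot 6 - 17\right)^{2} = \left(\frac{1}{10} - 17\right)^{2} = \left(- \frac{169}{10}\right)^{2} = \frac{28561}{100}$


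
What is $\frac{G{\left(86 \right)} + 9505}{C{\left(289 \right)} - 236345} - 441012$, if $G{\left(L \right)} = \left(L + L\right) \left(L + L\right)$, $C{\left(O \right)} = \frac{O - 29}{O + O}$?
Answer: $- \frac{30122707514621}{68303575} \approx -4.4101 \cdot 10^{5}$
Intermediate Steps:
$C{\left(O \right)} = \frac{-29 + O}{2 O}$
$G{\left(L \right)} = 4 L^{2}$ ($G{\left(L \right)} = 2 L 2 L = 4 L^{2}$)
$\frac{G{\left(86 \right)} + 9505}{C{\left(289 \right)} - 236345} - 441012 = \frac{4 \cdot 86^{2} + 9505}{\frac{-29 + 289}{2 \cdot 289} - 236345} - 441012 = \frac{4 \cdot 7396 + 9505}{\frac{1}{2} \cdot \frac{1}{289} \cdot 260 - 236345} - 441012 = \frac{29584 + 9505}{\frac{130}{289} - 236345} - 441012 = \frac{39089}{- \frac{68303575}{289}} - 441012 = 39089 \left(- \frac{289}{68303575}\right) - 441012 = - \frac{11296721}{68303575} - 441012 = - \frac{30122707514621}{68303575}$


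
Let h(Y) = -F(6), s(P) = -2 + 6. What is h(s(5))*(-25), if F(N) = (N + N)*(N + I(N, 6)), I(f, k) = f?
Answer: 3600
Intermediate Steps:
s(P) = 4
F(N) = 4*N² (F(N) = (N + N)*(N + N) = (2*N)*(2*N) = 4*N²)
h(Y) = -144 (h(Y) = -4*6² = -4*36 = -1*144 = -144)
h(s(5))*(-25) = -144*(-25) = 3600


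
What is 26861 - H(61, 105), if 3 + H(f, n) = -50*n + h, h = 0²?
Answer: 32114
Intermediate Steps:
h = 0
H(f, n) = -3 - 50*n (H(f, n) = -3 + (-50*n + 0) = -3 - 50*n)
26861 - H(61, 105) = 26861 - (-3 - 50*105) = 26861 - (-3 - 5250) = 26861 - 1*(-5253) = 26861 + 5253 = 32114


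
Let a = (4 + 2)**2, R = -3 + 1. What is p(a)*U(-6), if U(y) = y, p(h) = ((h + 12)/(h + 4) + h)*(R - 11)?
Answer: 14508/5 ≈ 2901.6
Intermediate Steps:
R = -2
a = 36 (a = 6**2 = 36)
p(h) = -13*h - 13*(12 + h)/(4 + h) (p(h) = ((h + 12)/(h + 4) + h)*(-2 - 11) = ((12 + h)/(4 + h) + h)*(-13) = (h + (12 + h)/(4 + h))*(-13) = -13*h - 13*(12 + h)/(4 + h))
p(a)*U(-6) = (13*(-12 - 1*36**2 - 5*36)/(4 + 36))*(-6) = (13*(-12 - 1*1296 - 180)/40)*(-6) = (13*(1/40)*(-12 - 1296 - 180))*(-6) = (13*(1/40)*(-1488))*(-6) = -2418/5*(-6) = 14508/5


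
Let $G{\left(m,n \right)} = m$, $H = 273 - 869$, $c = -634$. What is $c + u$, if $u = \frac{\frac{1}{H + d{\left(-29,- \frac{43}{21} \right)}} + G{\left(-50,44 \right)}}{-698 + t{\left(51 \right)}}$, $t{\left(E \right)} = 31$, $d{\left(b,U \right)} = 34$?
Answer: $- \frac{8194115}{12926} \approx -633.92$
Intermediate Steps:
$H = -596$ ($H = 273 - 869 = -596$)
$u = \frac{969}{12926}$ ($u = \frac{\frac{1}{-596 + 34} - 50}{-698 + 31} = \frac{\frac{1}{-562} - 50}{-667} = \left(- \frac{1}{562} - 50\right) \left(- \frac{1}{667}\right) = \left(- \frac{28101}{562}\right) \left(- \frac{1}{667}\right) = \frac{969}{12926} \approx 0.074965$)
$c + u = -634 + \frac{969}{12926} = - \frac{8194115}{12926}$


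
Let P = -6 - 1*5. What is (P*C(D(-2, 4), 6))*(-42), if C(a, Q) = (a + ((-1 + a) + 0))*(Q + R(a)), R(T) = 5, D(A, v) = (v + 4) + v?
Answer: 116886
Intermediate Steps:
P = -11 (P = -6 - 5 = -11)
D(A, v) = 4 + 2*v (D(A, v) = (4 + v) + v = 4 + 2*v)
C(a, Q) = (-1 + 2*a)*(5 + Q) (C(a, Q) = (a + ((-1 + a) + 0))*(Q + 5) = (a + (-1 + a))*(5 + Q) = (-1 + 2*a)*(5 + Q))
(P*C(D(-2, 4), 6))*(-42) = -11*(-5 - 1*6 + 10*(4 + 2*4) + 2*6*(4 + 2*4))*(-42) = -11*(-5 - 6 + 10*(4 + 8) + 2*6*(4 + 8))*(-42) = -11*(-5 - 6 + 10*12 + 2*6*12)*(-42) = -11*(-5 - 6 + 120 + 144)*(-42) = -11*253*(-42) = -2783*(-42) = 116886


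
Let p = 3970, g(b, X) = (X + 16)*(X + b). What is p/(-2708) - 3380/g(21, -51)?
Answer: -666077/142170 ≈ -4.6851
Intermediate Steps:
g(b, X) = (16 + X)*(X + b)
p/(-2708) - 3380/g(21, -51) = 3970/(-2708) - 3380/((-51)**2 + 16*(-51) + 16*21 - 51*21) = 3970*(-1/2708) - 3380/(2601 - 816 + 336 - 1071) = -1985/1354 - 3380/1050 = -1985/1354 - 3380*1/1050 = -1985/1354 - 338/105 = -666077/142170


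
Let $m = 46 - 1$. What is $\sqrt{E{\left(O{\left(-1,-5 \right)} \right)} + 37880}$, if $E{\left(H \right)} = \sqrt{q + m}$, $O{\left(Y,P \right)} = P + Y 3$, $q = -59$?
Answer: $\sqrt{37880 + i \sqrt{14}} \approx 194.63 + 0.0096 i$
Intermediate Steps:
$m = 45$ ($m = 46 - 1 = 45$)
$O{\left(Y,P \right)} = P + 3 Y$
$E{\left(H \right)} = i \sqrt{14}$ ($E{\left(H \right)} = \sqrt{-59 + 45} = \sqrt{-14} = i \sqrt{14}$)
$\sqrt{E{\left(O{\left(-1,-5 \right)} \right)} + 37880} = \sqrt{i \sqrt{14} + 37880} = \sqrt{37880 + i \sqrt{14}}$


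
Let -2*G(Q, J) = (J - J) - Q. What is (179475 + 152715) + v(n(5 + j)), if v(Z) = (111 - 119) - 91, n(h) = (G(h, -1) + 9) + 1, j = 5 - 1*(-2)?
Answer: 332091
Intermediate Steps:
G(Q, J) = Q/2 (G(Q, J) = -((J - J) - Q)/2 = -(0 - Q)/2 = -(-1)*Q/2 = Q/2)
j = 7 (j = 5 + 2 = 7)
n(h) = 10 + h/2 (n(h) = (h/2 + 9) + 1 = (9 + h/2) + 1 = 10 + h/2)
v(Z) = -99 (v(Z) = -8 - 91 = -99)
(179475 + 152715) + v(n(5 + j)) = (179475 + 152715) - 99 = 332190 - 99 = 332091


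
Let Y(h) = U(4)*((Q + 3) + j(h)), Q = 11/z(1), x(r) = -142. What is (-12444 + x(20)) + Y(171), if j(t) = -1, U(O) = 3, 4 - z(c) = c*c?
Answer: -12569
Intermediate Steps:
z(c) = 4 - c**2 (z(c) = 4 - c*c = 4 - c**2)
Q = 11/3 (Q = 11/(4 - 1*1**2) = 11/(4 - 1*1) = 11/(4 - 1) = 11/3 ≈ 3.6667)
Y(h) = 17 (Y(h) = 3*((11/3 + 3) - 1) = 3*(20/3 - 1) = 3*(17/3) = 17)
(-12444 + x(20)) + Y(171) = (-12444 - 142) + 17 = -12586 + 17 = -12569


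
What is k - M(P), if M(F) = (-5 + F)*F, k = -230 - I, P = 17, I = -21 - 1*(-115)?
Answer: -528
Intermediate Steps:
I = 94 (I = -21 + 115 = 94)
k = -324 (k = -230 - 1*94 = -230 - 94 = -324)
M(F) = F*(-5 + F)
k - M(P) = -324 - 17*(-5 + 17) = -324 - 17*12 = -324 - 1*204 = -324 - 204 = -528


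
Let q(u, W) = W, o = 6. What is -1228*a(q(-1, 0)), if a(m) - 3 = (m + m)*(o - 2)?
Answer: -3684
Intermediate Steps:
a(m) = 3 + 8*m (a(m) = 3 + (m + m)*(6 - 2) = 3 + (2*m)*4 = 3 + 8*m)
-1228*a(q(-1, 0)) = -1228*(3 + 8*0) = -1228*(3 + 0) = -1228*3 = -3684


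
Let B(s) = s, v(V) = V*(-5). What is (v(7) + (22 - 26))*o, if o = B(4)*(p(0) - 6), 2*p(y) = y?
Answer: 936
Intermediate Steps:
v(V) = -5*V
p(y) = y/2
o = -24 (o = 4*((½)*0 - 6) = 4*(0 - 6) = 4*(-6) = -24)
(v(7) + (22 - 26))*o = (-5*7 + (22 - 26))*(-24) = (-35 - 4)*(-24) = -39*(-24) = 936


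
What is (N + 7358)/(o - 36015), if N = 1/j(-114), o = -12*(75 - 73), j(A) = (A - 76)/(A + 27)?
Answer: -1398107/6847410 ≈ -0.20418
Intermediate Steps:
j(A) = (-76 + A)/(27 + A)
o = -24 (o = -12*2 = -24)
N = 87/190 (N = 1/((-76 - 114)/(27 - 114)) = 1/(-190/(-87)) = 1/(-1/87*(-190)) = 1/(190/87) = 87/190 ≈ 0.45789)
(N + 7358)/(o - 36015) = (87/190 + 7358)/(-24 - 36015) = (1398107/190)/(-36039) = (1398107/190)*(-1/36039) = -1398107/6847410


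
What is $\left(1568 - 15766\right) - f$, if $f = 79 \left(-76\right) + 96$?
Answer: $-8290$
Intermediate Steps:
$f = -5908$ ($f = -6004 + 96 = -5908$)
$\left(1568 - 15766\right) - f = \left(1568 - 15766\right) - -5908 = \left(1568 - 15766\right) + 5908 = -14198 + 5908 = -8290$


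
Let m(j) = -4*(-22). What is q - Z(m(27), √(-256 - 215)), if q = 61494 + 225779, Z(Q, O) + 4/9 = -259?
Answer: 2587792/9 ≈ 2.8753e+5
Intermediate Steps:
m(j) = 88
Z(Q, O) = -2335/9 (Z(Q, O) = -4/9 - 259 = -2335/9)
q = 287273
q - Z(m(27), √(-256 - 215)) = 287273 - 1*(-2335/9) = 287273 + 2335/9 = 2587792/9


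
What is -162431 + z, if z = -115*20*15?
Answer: -196931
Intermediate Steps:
z = -34500 (z = -2300*15 = -34500)
-162431 + z = -162431 - 34500 = -196931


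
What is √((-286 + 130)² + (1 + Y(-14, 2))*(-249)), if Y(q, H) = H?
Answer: 3*√2621 ≈ 153.59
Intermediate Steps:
√((-286 + 130)² + (1 + Y(-14, 2))*(-249)) = √((-286 + 130)² + (1 + 2)*(-249)) = √((-156)² + 3*(-249)) = √(24336 - 747) = √23589 = 3*√2621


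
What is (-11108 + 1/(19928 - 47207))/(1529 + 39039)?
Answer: -303015133/1106654472 ≈ -0.27381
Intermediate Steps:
(-11108 + 1/(19928 - 47207))/(1529 + 39039) = (-11108 + 1/(-27279))/40568 = (-11108 - 1/27279)*(1/40568) = -303015133/27279*1/40568 = -303015133/1106654472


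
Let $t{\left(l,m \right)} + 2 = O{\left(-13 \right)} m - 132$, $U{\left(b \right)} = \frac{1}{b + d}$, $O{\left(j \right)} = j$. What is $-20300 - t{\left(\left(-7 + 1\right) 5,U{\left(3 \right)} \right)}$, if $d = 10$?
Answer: $-20165$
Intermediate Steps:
$U{\left(b \right)} = \frac{1}{10 + b}$ ($U{\left(b \right)} = \frac{1}{b + 10} = \frac{1}{10 + b}$)
$t{\left(l,m \right)} = -134 - 13 m$ ($t{\left(l,m \right)} = -2 - \left(132 + 13 m\right) = -134 - 13 m$)
$-20300 - t{\left(\left(-7 + 1\right) 5,U{\left(3 \right)} \right)} = -20300 - \left(-134 - \frac{13}{10 + 3}\right) = -20300 - \left(-134 - \frac{13}{13}\right) = -20300 - \left(-134 - 1\right) = -20300 - -135 = -20300 + 135 = -20165$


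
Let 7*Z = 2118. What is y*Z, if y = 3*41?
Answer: 260514/7 ≈ 37216.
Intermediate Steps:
Z = 2118/7 (Z = (⅐)*2118 = 2118/7 ≈ 302.57)
y = 123
y*Z = 123*(2118/7) = 260514/7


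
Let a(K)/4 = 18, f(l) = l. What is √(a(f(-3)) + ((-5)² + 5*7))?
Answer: 2*√33 ≈ 11.489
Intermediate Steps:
a(K) = 72 (a(K) = 4*18 = 72)
√(a(f(-3)) + ((-5)² + 5*7)) = √(72 + ((-5)² + 5*7)) = √(72 + (25 + 35)) = √(72 + 60) = √132 = 2*√33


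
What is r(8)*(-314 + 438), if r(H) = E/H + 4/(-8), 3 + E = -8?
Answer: -465/2 ≈ -232.50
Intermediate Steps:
E = -11 (E = -3 - 8 = -11)
r(H) = -½ - 11/H (r(H) = -11/H + 4/(-8) = -11/H + 4*(-⅛) = -11/H - ½ = -½ - 11/H)
r(8)*(-314 + 438) = ((½)*(-22 - 1*8)/8)*(-314 + 438) = ((½)*(⅛)*(-22 - 8))*124 = ((½)*(⅛)*(-30))*124 = -15/8*124 = -465/2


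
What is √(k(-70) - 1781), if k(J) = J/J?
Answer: 2*I*√445 ≈ 42.19*I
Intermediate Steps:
k(J) = 1
√(k(-70) - 1781) = √(1 - 1781) = √(-1780) = 2*I*√445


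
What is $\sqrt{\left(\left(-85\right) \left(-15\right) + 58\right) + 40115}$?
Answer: $2 \sqrt{10362} \approx 203.59$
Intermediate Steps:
$\sqrt{\left(\left(-85\right) \left(-15\right) + 58\right) + 40115} = \sqrt{\left(1275 + 58\right) + 40115} = \sqrt{1333 + 40115} = \sqrt{41448} = 2 \sqrt{10362}$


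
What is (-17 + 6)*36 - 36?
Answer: -432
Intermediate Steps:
(-17 + 6)*36 - 36 = -11*36 - 36 = -396 - 36 = -432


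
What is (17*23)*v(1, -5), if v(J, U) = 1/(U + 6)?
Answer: 391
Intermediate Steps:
v(J, U) = 1/(6 + U)
(17*23)*v(1, -5) = (17*23)/(6 - 5) = 391/1 = 391*1 = 391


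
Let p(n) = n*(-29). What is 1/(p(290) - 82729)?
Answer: -1/91139 ≈ -1.0972e-5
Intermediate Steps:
p(n) = -29*n
1/(p(290) - 82729) = 1/(-29*290 - 82729) = 1/(-8410 - 82729) = 1/(-91139) = -1/91139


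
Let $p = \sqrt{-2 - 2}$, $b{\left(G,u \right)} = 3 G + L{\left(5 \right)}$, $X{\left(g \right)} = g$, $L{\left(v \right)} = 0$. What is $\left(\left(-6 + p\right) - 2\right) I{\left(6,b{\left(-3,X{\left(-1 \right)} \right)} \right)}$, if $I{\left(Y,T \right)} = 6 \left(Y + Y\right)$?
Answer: $-576 + 144 i \approx -576.0 + 144.0 i$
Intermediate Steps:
$b{\left(G,u \right)} = 3 G$ ($b{\left(G,u \right)} = 3 G + 0 = 3 G$)
$I{\left(Y,T \right)} = 12 Y$ ($I{\left(Y,T \right)} = 6 \cdot 2 Y = 12 Y$)
$p = 2 i$ ($p = \sqrt{-4} = 2 i \approx 2.0 i$)
$\left(\left(-6 + p\right) - 2\right) I{\left(6,b{\left(-3,X{\left(-1 \right)} \right)} \right)} = \left(\left(-6 + 2 i\right) - 2\right) 12 \cdot 6 = \left(-8 + 2 i\right) 72 = -576 + 144 i$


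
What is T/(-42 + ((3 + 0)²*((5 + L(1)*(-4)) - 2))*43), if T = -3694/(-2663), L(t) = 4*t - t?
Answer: -3694/9387075 ≈ -0.00039352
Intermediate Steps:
L(t) = 3*t
T = 3694/2663 (T = -3694*(-1/2663) = 3694/2663 ≈ 1.3872)
T/(-42 + ((3 + 0)²*((5 + L(1)*(-4)) - 2))*43) = 3694/(2663*(-42 + ((3 + 0)²*((5 + (3*1)*(-4)) - 2))*43)) = 3694/(2663*(-42 + (3²*((5 + 3*(-4)) - 2))*43)) = 3694/(2663*(-42 + (9*((5 - 12) - 2))*43)) = 3694/(2663*(-42 + (9*(-7 - 2))*43)) = 3694/(2663*(-42 + (9*(-9))*43)) = 3694/(2663*(-42 - 81*43)) = 3694/(2663*(-42 - 3483)) = (3694/2663)/(-3525) = (3694/2663)*(-1/3525) = -3694/9387075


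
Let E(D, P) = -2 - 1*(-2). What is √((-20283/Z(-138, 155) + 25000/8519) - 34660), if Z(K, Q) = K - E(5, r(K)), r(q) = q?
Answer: I*√5299549531010994/391874 ≈ 185.77*I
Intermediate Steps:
E(D, P) = 0 (E(D, P) = -2 + 2 = 0)
Z(K, Q) = K (Z(K, Q) = K - 1*0 = K + 0 = K)
√((-20283/Z(-138, 155) + 25000/8519) - 34660) = √((-20283/(-138) + 25000/8519) - 34660) = √((-20283*(-1/138) + 25000*(1/8519)) - 34660) = √((6761/46 + 25000/8519) - 34660) = √(58746959/391874 - 34660) = √(-13523605881/391874) = I*√5299549531010994/391874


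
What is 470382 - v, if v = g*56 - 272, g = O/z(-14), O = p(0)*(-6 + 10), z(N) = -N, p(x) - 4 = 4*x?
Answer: 470590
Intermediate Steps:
p(x) = 4 + 4*x
O = 16 (O = (4 + 4*0)*(-6 + 10) = (4 + 0)*4 = 4*4 = 16)
g = 8/7 (g = 16/((-1*(-14))) = 16/14 = 16*(1/14) = 8/7 ≈ 1.1429)
v = -208 (v = (8/7)*56 - 272 = 64 - 272 = -208)
470382 - v = 470382 - 1*(-208) = 470382 + 208 = 470590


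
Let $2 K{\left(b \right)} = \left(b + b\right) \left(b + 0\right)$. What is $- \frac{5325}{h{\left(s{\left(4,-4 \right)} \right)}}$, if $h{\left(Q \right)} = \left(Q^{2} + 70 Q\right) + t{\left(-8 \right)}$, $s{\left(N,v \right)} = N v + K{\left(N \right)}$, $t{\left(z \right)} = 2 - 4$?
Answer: $\frac{5325}{2} \approx 2662.5$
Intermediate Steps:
$K{\left(b \right)} = b^{2}$ ($K{\left(b \right)} = \frac{\left(b + b\right) \left(b + 0\right)}{2} = \frac{2 b b}{2} = \frac{2 b^{2}}{2} = b^{2}$)
$t{\left(z \right)} = -2$ ($t{\left(z \right)} = 2 - 4 = -2$)
$s{\left(N,v \right)} = N^{2} + N v$ ($s{\left(N,v \right)} = N v + N^{2} = N^{2} + N v$)
$h{\left(Q \right)} = -2 + Q^{2} + 70 Q$ ($h{\left(Q \right)} = \left(Q^{2} + 70 Q\right) - 2 = -2 + Q^{2} + 70 Q$)
$- \frac{5325}{h{\left(s{\left(4,-4 \right)} \right)}} = - \frac{5325}{-2 + \left(4 \left(4 - 4\right)\right)^{2} + 70 \cdot 4 \left(4 - 4\right)} = - \frac{5325}{-2 + \left(4 \cdot 0\right)^{2} + 70 \cdot 4 \cdot 0} = - \frac{5325}{-2 + 0^{2} + 70 \cdot 0} = - \frac{5325}{-2 + 0 + 0} = - \frac{5325}{-2} = \left(-5325\right) \left(- \frac{1}{2}\right) = \frac{5325}{2}$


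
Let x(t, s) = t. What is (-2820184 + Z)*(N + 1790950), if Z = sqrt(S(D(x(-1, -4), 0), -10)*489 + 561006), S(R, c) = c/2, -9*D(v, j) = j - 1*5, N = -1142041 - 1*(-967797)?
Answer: -4559408393904 + 1616706*sqrt(558561) ≈ -4.5582e+12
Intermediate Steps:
N = -174244 (N = -1142041 + 967797 = -174244)
D(v, j) = 5/9 - j/9 (D(v, j) = -(j - 1*5)/9 = -(j - 5)/9 = -(-5 + j)/9 = 5/9 - j/9)
S(R, c) = c/2 (S(R, c) = c*(1/2) = c/2)
Z = sqrt(558561) (Z = sqrt(((1/2)*(-10))*489 + 561006) = sqrt(-5*489 + 561006) = sqrt(-2445 + 561006) = sqrt(558561) ≈ 747.37)
(-2820184 + Z)*(N + 1790950) = (-2820184 + sqrt(558561))*(-174244 + 1790950) = (-2820184 + sqrt(558561))*1616706 = -4559408393904 + 1616706*sqrt(558561)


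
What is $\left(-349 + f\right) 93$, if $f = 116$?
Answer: $-21669$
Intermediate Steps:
$\left(-349 + f\right) 93 = \left(-349 + 116\right) 93 = \left(-233\right) 93 = -21669$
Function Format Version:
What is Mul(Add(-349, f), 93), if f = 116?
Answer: -21669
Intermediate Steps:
Mul(Add(-349, f), 93) = Mul(Add(-349, 116), 93) = Mul(-233, 93) = -21669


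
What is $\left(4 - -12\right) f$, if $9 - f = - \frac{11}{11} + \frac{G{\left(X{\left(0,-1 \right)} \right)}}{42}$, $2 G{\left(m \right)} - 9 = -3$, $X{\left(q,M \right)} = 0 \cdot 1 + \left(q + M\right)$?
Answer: $\frac{1112}{7} \approx 158.86$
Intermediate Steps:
$X{\left(q,M \right)} = M + q$ ($X{\left(q,M \right)} = 0 + \left(M + q\right) = M + q$)
$G{\left(m \right)} = 3$ ($G{\left(m \right)} = \frac{9}{2} + \frac{1}{2} \left(-3\right) = \frac{9}{2} - \frac{3}{2} = 3$)
$f = \frac{139}{14}$ ($f = 9 - \left(- \frac{11}{11} + \frac{3}{42}\right) = 9 - \left(\left(-11\right) \frac{1}{11} + 3 \cdot \frac{1}{42}\right) = 9 - \left(-1 + \frac{1}{14}\right) = 9 - - \frac{13}{14} = 9 + \frac{13}{14} = \frac{139}{14} \approx 9.9286$)
$\left(4 - -12\right) f = \left(4 - -12\right) \frac{139}{14} = \left(4 + 12\right) \frac{139}{14} = 16 \cdot \frac{139}{14} = \frac{1112}{7}$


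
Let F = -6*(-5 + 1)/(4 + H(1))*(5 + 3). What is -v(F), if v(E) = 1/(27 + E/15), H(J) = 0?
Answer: -5/151 ≈ -0.033113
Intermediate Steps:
F = 48 (F = -6*(-5 + 1)/(4 + 0)*(5 + 3) = -6*(-4/4)*8 = -6*(-4*¼)*8 = -(-6)*8 = -6*(-8) = 48)
v(E) = 1/(27 + E/15) (v(E) = 1/(27 + E*(1/15)) = 1/(27 + E/15))
-v(F) = -15/(405 + 48) = -15/453 = -1*5/151 = -5/151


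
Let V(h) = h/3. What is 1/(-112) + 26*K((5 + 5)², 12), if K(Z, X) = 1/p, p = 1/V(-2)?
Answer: -5827/336 ≈ -17.342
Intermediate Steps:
V(h) = h/3 (V(h) = h*(⅓) = h/3)
p = -3/2 (p = 1/((⅓)*(-2)) = 1/(-⅔) = -3/2 ≈ -1.5000)
K(Z, X) = -⅔ (K(Z, X) = 1/(-3/2) = -⅔)
1/(-112) + 26*K((5 + 5)², 12) = 1/(-112) + 26*(-⅔) = -1/112 - 52/3 = -5827/336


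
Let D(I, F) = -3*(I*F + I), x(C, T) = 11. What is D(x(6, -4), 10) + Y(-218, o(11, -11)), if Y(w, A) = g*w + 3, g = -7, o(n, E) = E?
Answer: 1166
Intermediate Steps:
Y(w, A) = 3 - 7*w (Y(w, A) = -7*w + 3 = 3 - 7*w)
D(I, F) = -3*I - 3*F*I (D(I, F) = -3*(F*I + I) = -3*(I + F*I) = -3*I - 3*F*I)
D(x(6, -4), 10) + Y(-218, o(11, -11)) = -3*11*(1 + 10) + (3 - 7*(-218)) = -3*11*11 + (3 + 1526) = -363 + 1529 = 1166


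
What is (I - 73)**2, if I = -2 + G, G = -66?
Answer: 19881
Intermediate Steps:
I = -68 (I = -2 - 66 = -68)
(I - 73)**2 = (-68 - 73)**2 = (-141)**2 = 19881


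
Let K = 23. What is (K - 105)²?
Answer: 6724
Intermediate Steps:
(K - 105)² = (23 - 105)² = (-82)² = 6724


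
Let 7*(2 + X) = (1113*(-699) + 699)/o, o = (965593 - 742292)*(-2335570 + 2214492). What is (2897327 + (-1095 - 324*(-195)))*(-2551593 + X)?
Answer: -714563985663690641262892/94628934673 ≈ -7.5512e+12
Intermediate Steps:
o = -27036838478 (o = 223301*(-121078) = -27036838478)
X = -189257480702/94628934673 (X = -2 + ((1113*(-699) + 699)/(-27036838478))/7 = -2 + ((-777987 + 699)*(-1/27036838478))/7 = -2 + (-777288*(-1/27036838478))/7 = -2 + (⅐)*(388644/13518419239) = -2 + 388644/94628934673 = -189257480702/94628934673 ≈ -2.0000)
(2897327 + (-1095 - 324*(-195)))*(-2551593 + X) = (2897327 + (-1095 - 324*(-195)))*(-2551593 - 189257480702/94628934673) = (2897327 + (-1095 + 63180))*(-241454716566564791/94628934673) = (2897327 + 62085)*(-241454716566564791/94628934673) = 2959412*(-241454716566564791/94628934673) = -714563985663690641262892/94628934673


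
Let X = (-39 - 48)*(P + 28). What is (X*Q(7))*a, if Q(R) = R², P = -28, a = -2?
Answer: 0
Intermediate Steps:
X = 0 (X = (-39 - 48)*(-28 + 28) = -87*0 = 0)
(X*Q(7))*a = (0*7²)*(-2) = (0*49)*(-2) = 0*(-2) = 0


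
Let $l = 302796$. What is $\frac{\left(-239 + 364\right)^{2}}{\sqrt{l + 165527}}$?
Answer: $\frac{15625 \sqrt{468323}}{468323} \approx 22.832$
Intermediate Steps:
$\frac{\left(-239 + 364\right)^{2}}{\sqrt{l + 165527}} = \frac{\left(-239 + 364\right)^{2}}{\sqrt{302796 + 165527}} = \frac{125^{2}}{\sqrt{468323}} = 15625 \frac{\sqrt{468323}}{468323} = \frac{15625 \sqrt{468323}}{468323}$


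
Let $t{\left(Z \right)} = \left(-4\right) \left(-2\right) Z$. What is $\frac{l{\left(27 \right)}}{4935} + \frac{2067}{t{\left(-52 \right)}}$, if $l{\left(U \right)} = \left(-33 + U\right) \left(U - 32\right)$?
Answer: $- \frac{52247}{10528} \approx -4.9627$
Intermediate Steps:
$l{\left(U \right)} = \left(-33 + U\right) \left(-32 + U\right)$
$t{\left(Z \right)} = 8 Z$
$\frac{l{\left(27 \right)}}{4935} + \frac{2067}{t{\left(-52 \right)}} = \frac{1056 + 27^{2} - 1755}{4935} + \frac{2067}{8 \left(-52\right)} = \left(1056 + 729 - 1755\right) \frac{1}{4935} + \frac{2067}{-416} = 30 \cdot \frac{1}{4935} + 2067 \left(- \frac{1}{416}\right) = \frac{2}{329} - \frac{159}{32} = - \frac{52247}{10528}$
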